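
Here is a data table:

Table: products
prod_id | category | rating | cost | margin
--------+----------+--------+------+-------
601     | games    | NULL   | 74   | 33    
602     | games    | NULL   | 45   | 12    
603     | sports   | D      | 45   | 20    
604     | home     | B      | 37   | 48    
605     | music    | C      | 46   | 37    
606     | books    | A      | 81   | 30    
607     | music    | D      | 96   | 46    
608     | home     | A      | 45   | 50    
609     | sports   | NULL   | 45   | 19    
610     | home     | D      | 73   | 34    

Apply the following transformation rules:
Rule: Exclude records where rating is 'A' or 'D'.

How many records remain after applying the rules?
5

Step 1: Count records to exclude
  - 2 (A) + 3 (D) = 5 records
Step 2: Total records: 10
Step 3: Remaining = 10 - 5 = 5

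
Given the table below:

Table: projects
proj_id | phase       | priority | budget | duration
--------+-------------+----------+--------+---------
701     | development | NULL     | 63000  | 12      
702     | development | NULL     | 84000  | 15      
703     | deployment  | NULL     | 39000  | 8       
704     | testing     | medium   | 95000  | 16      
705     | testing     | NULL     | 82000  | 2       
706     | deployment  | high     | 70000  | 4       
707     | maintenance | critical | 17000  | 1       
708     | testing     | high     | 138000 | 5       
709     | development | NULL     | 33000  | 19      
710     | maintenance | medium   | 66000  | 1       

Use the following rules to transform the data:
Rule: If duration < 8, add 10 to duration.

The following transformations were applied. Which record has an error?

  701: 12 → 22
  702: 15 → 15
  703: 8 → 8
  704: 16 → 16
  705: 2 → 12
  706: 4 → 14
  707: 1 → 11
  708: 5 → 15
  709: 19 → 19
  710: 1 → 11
Record 701 has an error. The correct transformed value should be 12, not 22.

Step 1: Check each record against the rule
Step 2: Record 701 has duration = 12
Step 3: Since 12 >= 8, the bonus should not have been applied
Step 4: Correct value = 12, but claimed value = 22
Conclusion: Record 701 has the error.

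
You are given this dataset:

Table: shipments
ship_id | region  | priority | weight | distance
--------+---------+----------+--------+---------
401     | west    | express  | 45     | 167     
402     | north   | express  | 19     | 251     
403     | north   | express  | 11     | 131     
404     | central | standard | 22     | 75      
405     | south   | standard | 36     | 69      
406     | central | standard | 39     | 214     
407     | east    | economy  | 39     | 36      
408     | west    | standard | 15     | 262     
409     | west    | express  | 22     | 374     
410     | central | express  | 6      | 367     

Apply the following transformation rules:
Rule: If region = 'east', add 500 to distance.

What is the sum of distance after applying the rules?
2446

Step 1: Count records where region = 'east': 1
Step 2: Total bonus added: 1 × 500 = 500
Step 3: Original sum of distance: 1946
Step 4: Final sum = 1946 + 500 = 2446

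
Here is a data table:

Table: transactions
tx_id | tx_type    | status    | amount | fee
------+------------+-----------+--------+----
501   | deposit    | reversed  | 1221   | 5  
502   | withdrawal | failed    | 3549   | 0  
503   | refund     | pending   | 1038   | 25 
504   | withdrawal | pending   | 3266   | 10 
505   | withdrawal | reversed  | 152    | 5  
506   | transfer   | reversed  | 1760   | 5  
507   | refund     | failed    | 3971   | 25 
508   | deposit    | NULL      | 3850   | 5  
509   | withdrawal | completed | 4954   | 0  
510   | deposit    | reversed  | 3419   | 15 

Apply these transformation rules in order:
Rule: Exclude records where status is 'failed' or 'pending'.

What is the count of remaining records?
6

Step 1: Count records to exclude
  - 2 (failed) + 2 (pending) = 4 records
Step 2: Total records: 10
Step 3: Remaining = 10 - 4 = 6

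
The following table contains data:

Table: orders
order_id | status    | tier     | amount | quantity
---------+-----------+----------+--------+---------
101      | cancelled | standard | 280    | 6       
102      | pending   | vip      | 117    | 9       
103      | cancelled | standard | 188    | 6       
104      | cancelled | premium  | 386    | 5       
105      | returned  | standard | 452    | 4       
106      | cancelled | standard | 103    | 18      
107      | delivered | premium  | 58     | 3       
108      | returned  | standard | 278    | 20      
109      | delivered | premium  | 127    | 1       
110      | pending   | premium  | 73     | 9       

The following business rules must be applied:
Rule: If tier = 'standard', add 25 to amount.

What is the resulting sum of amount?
2187

Step 1: Count records where tier = 'standard': 5
Step 2: Total bonus added: 5 × 25 = 125
Step 3: Original sum of amount: 2062
Step 4: Final sum = 2062 + 125 = 2187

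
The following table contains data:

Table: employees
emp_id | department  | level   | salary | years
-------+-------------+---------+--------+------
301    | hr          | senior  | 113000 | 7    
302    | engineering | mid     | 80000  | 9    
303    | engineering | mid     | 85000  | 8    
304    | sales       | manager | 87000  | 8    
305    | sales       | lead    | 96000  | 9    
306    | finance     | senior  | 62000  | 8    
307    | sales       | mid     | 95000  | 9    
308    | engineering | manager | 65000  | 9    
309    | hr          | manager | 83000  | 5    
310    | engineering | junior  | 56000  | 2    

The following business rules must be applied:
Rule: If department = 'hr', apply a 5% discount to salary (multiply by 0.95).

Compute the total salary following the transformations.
812200.0

Step 1: Records with department = 'hr' have total salary = 196000
Step 2: Apply multiplier: 196000 × 0.95 = 186200.0
Step 3: Other records total: 626000
Step 4: Final sum = 186200.0 + 626000 = 812200.0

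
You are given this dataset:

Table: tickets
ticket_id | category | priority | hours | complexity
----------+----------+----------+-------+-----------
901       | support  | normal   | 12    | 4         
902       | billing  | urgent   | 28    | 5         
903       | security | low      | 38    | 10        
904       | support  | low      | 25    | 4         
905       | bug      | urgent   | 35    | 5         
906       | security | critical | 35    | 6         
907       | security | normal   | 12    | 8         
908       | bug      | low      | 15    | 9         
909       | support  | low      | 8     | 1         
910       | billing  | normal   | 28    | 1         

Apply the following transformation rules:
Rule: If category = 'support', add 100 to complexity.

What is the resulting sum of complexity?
353

Step 1: Count records where category = 'support': 3
Step 2: Total bonus added: 3 × 100 = 300
Step 3: Original sum of complexity: 53
Step 4: Final sum = 53 + 300 = 353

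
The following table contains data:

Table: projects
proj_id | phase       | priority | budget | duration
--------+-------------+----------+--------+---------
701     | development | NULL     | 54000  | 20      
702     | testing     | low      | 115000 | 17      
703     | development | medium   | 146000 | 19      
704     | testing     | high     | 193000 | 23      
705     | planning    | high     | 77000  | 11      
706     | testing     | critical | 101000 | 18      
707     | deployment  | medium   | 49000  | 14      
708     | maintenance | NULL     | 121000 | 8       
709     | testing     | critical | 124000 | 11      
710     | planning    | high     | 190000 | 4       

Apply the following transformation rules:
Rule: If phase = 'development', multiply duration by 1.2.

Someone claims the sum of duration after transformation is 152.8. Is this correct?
Yes, the result is correct.

Step 1: Calculate the correct sum after transformation
Step 2: Apply multiplier 1.2 to records where phase = 'development'
Step 3: Correct result = 152.8
Step 4: Claimed result = 152.8
Step 5: 152.8 = 152.8 ✓
Conclusion: The claimed result is correct.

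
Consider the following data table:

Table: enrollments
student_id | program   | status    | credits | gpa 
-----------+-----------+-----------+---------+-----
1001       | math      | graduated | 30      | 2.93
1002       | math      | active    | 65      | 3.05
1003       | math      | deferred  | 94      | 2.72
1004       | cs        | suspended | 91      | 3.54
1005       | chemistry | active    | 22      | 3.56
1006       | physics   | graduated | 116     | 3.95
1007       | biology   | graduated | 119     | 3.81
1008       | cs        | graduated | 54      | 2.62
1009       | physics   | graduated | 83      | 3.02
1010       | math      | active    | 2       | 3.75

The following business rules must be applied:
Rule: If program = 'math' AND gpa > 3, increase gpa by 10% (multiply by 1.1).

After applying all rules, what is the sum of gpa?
33.63

Step 1: Find records where program = 'math' AND gpa > 3
Step 2: 2 records match, summing to 6.8
Step 3: After multiplier: 6.8 × 1.1 = 7.48
Step 4: Unaffected records sum: 26.15
Step 5: Final sum = 7.48 + 26.15 = 33.63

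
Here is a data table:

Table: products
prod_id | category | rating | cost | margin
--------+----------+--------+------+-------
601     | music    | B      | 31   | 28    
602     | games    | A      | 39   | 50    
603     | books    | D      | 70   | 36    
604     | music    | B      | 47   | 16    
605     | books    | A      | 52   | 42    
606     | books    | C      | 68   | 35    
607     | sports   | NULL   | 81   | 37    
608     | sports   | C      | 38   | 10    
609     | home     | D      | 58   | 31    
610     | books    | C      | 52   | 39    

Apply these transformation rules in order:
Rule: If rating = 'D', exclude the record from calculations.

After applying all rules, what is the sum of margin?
257

Step 1: Identify records where rating = 'D'
Step 2: The excluded records sum to 67
Step 3: Original total margin = 324
Step 4: Remaining total = 324 - 67 = 257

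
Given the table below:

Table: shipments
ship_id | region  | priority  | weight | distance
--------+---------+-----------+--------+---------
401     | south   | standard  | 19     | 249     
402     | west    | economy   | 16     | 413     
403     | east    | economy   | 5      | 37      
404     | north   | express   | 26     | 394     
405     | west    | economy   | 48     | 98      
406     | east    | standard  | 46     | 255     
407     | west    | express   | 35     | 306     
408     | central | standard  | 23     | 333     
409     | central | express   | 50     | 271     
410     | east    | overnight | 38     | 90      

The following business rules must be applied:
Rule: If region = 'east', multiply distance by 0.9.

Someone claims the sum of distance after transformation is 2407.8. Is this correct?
Yes, the result is correct.

Step 1: Calculate the correct sum after transformation
Step 2: Apply multiplier 0.9 to records where region = 'east'
Step 3: Correct result = 2407.8
Step 4: Claimed result = 2407.8
Step 5: 2407.8 = 2407.8 ✓
Conclusion: The claimed result is correct.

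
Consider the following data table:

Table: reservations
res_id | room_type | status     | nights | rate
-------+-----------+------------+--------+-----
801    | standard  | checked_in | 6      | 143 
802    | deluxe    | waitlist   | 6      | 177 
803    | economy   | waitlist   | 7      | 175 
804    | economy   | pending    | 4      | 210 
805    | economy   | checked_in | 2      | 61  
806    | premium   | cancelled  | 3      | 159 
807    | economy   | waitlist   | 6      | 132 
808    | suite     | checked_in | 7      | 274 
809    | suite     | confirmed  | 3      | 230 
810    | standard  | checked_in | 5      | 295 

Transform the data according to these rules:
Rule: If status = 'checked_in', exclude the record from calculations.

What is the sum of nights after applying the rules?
29

Step 1: Identify records where status = 'checked_in'
Step 2: The excluded records sum to 20
Step 3: Original total nights = 49
Step 4: Remaining total = 49 - 20 = 29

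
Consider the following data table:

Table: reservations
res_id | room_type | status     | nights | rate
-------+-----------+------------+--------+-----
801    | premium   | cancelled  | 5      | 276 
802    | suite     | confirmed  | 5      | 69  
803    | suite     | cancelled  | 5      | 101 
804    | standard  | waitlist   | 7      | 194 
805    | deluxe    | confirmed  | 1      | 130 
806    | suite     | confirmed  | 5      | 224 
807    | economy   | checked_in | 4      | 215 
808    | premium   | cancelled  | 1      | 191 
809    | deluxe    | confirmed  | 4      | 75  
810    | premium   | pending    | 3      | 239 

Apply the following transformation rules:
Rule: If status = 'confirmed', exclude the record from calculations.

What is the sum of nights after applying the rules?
25

Step 1: Identify records where status = 'confirmed'
Step 2: The excluded records sum to 15
Step 3: Original total nights = 40
Step 4: Remaining total = 40 - 15 = 25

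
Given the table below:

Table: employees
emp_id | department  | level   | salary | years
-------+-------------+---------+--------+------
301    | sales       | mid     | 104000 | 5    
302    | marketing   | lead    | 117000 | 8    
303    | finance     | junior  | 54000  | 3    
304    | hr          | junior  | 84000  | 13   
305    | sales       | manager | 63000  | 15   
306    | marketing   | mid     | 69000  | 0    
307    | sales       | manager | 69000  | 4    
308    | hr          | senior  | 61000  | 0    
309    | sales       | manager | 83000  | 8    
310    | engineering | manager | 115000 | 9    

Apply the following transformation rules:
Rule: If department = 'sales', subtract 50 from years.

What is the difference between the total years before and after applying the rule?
200

Step 1: Original sum of years = 65
Step 2: 4 records have department = 'sales'
Step 3: Each affected record changes by -50
Step 4: Total change = 4 × -50 = -200
Step 5: New sum = 65 + -200 = -135
Step 6: Difference = |-135 - 65| = 200
        (Sum decreased by 200)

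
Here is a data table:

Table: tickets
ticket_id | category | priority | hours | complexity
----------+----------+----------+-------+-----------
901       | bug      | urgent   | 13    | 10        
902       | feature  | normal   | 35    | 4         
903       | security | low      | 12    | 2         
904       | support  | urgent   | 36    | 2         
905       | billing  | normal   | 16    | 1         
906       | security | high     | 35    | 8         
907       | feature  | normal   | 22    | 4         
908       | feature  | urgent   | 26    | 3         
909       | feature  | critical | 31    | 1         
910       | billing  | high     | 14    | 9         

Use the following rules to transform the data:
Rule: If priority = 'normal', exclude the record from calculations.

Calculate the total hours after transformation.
167

Step 1: Identify records where priority = 'normal'
Step 2: The excluded records sum to 73
Step 3: Original total hours = 240
Step 4: Remaining total = 240 - 73 = 167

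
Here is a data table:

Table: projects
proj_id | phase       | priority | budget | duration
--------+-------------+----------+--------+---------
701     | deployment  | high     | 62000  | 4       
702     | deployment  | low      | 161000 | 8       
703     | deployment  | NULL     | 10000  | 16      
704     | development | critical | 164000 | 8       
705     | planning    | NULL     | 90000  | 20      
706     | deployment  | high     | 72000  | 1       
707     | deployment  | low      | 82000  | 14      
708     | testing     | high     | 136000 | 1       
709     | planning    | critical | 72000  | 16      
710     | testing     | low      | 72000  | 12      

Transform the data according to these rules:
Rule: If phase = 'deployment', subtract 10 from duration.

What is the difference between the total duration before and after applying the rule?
50

Step 1: Original sum of duration = 100
Step 2: 5 records have phase = 'deployment'
Step 3: Each affected record changes by -10
Step 4: Total change = 5 × -10 = -50
Step 5: New sum = 100 + -50 = 50
Step 6: Difference = |50 - 100| = 50
        (Sum decreased by 50)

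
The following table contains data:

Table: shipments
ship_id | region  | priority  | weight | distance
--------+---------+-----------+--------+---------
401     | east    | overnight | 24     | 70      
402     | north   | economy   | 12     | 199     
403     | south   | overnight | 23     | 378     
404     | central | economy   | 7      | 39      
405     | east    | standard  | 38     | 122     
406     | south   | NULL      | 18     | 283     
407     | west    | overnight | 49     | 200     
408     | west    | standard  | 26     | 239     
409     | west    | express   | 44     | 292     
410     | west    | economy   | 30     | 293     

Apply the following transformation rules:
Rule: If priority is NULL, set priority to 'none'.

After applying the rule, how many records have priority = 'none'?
1

Step 1: Count records where priority IS NULL
Step 2: Found 1 records with NULL priority
Step 3: These records will have priority set to 'none'
Step 4: Records already having priority = 'none': 0
Step 5: Answer: 1 + 0 = 1 records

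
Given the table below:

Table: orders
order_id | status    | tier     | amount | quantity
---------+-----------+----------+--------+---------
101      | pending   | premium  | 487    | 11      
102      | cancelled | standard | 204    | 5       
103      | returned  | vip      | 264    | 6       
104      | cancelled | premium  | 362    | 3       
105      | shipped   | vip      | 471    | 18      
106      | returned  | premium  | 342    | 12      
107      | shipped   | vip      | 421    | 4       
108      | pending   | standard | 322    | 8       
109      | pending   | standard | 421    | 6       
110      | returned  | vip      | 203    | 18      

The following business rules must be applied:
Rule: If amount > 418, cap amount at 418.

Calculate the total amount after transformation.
3369

Step 1: 4 records have amount > 418
Step 2: These records originally summed to 1800
Step 3: After capping: 4 × 418 = 1672
Step 4: Unaffected records sum: 1697
Step 5: Final sum = 1672 + 1697 = 3369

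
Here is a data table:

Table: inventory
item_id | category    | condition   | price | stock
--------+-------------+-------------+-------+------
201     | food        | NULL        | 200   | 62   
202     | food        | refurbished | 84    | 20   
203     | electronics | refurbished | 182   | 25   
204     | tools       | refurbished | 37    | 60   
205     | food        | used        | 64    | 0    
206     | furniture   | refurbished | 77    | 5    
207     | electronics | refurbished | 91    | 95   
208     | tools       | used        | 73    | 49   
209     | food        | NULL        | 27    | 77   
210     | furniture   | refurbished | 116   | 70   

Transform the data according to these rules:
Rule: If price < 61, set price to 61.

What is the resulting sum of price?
1009

Step 1: 2 records have price < 61
Step 2: These records originally summed to 64
Step 3: After setting to minimum: 2 × 61 = 122
Step 4: Unaffected records sum: 887
Step 5: Final sum = 122 + 887 = 1009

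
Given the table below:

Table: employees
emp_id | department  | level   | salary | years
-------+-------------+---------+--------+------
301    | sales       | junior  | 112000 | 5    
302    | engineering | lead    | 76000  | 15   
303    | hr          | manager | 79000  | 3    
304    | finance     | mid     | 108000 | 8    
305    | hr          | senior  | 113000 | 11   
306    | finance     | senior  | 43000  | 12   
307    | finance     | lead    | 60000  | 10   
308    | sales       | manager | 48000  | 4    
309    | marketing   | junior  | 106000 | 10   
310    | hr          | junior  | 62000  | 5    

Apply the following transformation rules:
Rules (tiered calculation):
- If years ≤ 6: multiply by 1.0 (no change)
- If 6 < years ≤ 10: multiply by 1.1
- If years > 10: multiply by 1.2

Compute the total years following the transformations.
93.4

Step 1: Tier 1 (years ≤ 6): 4 records, sum = 17 × 1.0 = 17.0
Step 2: Tier 2 (6 < years ≤ 10): 3 records, sum = 28 × 1.1 = 30.8
Step 3: Tier 3 (years > 10): 3 records, sum = 38 × 1.2 = 45.6
Step 4: Final sum = 17.0 + 30.8 + 45.6 = 93.4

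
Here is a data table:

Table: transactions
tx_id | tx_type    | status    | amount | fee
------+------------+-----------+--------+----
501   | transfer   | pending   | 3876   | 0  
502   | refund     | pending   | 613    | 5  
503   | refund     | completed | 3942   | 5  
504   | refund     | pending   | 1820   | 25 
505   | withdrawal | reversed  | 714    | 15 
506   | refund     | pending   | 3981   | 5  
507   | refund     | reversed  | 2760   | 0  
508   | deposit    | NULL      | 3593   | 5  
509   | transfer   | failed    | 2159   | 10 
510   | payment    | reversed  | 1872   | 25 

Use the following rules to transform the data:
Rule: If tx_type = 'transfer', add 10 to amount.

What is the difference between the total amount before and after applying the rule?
20

Step 1: Original sum of amount = 25330
Step 2: 2 records have tx_type = 'transfer'
Step 3: Each affected record changes by 10
Step 4: Total change = 2 × 10 = 20
Step 5: New sum = 25330 + 20 = 25350
Step 6: Difference = |25350 - 25330| = 20
        (Sum increased by 20)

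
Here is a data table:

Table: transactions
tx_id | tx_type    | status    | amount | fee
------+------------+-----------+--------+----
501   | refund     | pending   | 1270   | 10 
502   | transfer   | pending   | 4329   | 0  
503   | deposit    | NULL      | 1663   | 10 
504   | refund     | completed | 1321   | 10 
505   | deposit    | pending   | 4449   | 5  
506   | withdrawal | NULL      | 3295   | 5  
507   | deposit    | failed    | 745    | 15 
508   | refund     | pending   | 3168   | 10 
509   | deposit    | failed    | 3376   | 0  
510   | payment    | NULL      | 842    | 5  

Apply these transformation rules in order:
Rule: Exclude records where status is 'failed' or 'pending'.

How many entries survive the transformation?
4

Step 1: Count records to exclude
  - 2 (failed) + 4 (pending) = 6 records
Step 2: Total records: 10
Step 3: Remaining = 10 - 6 = 4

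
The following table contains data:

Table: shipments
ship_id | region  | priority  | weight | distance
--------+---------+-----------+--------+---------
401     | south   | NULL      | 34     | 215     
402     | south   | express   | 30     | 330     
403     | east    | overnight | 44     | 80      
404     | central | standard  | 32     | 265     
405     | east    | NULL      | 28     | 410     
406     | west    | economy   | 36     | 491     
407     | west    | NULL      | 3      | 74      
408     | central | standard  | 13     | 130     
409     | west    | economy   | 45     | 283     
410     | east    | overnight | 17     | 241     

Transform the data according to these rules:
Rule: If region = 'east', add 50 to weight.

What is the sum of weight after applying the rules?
432

Step 1: Count records where region = 'east': 3
Step 2: Total bonus added: 3 × 50 = 150
Step 3: Original sum of weight: 282
Step 4: Final sum = 282 + 150 = 432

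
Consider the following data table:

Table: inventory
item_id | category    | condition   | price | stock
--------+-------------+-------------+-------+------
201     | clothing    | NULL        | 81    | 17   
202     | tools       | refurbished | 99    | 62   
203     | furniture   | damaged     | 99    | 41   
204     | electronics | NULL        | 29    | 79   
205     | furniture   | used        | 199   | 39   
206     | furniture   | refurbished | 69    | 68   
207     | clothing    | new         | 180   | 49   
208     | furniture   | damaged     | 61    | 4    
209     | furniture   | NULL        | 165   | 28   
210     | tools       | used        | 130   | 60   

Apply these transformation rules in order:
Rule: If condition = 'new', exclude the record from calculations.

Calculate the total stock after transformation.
398

Step 1: Identify records where condition = 'new'
Step 2: The excluded records sum to 49
Step 3: Original total stock = 447
Step 4: Remaining total = 447 - 49 = 398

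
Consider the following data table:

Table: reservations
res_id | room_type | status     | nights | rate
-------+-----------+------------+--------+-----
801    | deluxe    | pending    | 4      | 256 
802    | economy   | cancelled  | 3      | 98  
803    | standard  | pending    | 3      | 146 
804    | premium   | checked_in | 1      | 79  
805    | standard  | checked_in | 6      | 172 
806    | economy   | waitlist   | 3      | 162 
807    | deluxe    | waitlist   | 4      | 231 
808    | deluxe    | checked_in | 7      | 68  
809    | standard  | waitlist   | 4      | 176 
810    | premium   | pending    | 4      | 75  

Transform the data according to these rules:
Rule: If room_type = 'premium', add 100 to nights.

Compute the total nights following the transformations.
239

Step 1: Count records where room_type = 'premium': 2
Step 2: Total bonus added: 2 × 100 = 200
Step 3: Original sum of nights: 39
Step 4: Final sum = 39 + 200 = 239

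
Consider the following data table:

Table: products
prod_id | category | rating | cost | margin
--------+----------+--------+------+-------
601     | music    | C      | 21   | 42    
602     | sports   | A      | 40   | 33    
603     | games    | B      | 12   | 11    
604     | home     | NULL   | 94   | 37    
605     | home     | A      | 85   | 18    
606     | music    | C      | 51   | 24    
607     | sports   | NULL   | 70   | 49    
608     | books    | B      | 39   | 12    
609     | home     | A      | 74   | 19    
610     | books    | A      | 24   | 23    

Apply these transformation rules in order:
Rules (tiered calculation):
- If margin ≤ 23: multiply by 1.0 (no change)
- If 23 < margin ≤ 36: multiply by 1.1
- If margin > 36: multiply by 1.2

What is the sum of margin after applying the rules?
299.3

Step 1: Tier 1 (margin ≤ 23): 5 records, sum = 83 × 1.0 = 83.0
Step 2: Tier 2 (23 < margin ≤ 36): 2 records, sum = 57 × 1.1 = 62.7
Step 3: Tier 3 (margin > 36): 3 records, sum = 128 × 1.2 = 153.6
Step 4: Final sum = 83.0 + 62.7 + 153.6 = 299.3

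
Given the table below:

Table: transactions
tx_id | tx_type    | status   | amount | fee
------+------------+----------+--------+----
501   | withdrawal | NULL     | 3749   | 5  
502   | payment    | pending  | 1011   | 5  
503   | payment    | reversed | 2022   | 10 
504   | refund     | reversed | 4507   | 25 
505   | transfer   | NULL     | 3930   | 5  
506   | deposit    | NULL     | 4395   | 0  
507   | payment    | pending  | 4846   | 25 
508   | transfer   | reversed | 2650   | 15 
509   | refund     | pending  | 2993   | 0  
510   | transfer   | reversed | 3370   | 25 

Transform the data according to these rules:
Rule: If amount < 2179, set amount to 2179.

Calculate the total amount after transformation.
34798

Step 1: 2 records have amount < 2179
Step 2: These records originally summed to 3033
Step 3: After setting to minimum: 2 × 2179 = 4358
Step 4: Unaffected records sum: 30440
Step 5: Final sum = 4358 + 30440 = 34798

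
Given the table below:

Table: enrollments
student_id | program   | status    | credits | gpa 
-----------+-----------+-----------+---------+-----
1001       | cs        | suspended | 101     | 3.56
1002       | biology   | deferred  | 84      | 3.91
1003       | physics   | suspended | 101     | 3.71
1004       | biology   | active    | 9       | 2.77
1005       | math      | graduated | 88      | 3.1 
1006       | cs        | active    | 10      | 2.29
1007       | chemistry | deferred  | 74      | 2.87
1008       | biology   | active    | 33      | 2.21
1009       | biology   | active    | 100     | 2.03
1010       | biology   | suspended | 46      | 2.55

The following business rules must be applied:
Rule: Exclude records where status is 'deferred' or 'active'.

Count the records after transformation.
4

Step 1: Count records to exclude
  - 2 (deferred) + 4 (active) = 6 records
Step 2: Total records: 10
Step 3: Remaining = 10 - 6 = 4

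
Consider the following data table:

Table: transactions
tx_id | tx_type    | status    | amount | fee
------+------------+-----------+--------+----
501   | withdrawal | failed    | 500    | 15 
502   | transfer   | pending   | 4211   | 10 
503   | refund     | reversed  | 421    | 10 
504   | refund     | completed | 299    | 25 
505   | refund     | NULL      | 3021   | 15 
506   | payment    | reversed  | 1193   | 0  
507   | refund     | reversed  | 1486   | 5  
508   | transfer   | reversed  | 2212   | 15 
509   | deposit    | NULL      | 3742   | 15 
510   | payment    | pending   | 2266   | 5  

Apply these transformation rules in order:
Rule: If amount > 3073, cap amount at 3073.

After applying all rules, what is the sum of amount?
17544

Step 1: 2 records have amount > 3073
Step 2: These records originally summed to 7953
Step 3: After capping: 2 × 3073 = 6146
Step 4: Unaffected records sum: 11398
Step 5: Final sum = 6146 + 11398 = 17544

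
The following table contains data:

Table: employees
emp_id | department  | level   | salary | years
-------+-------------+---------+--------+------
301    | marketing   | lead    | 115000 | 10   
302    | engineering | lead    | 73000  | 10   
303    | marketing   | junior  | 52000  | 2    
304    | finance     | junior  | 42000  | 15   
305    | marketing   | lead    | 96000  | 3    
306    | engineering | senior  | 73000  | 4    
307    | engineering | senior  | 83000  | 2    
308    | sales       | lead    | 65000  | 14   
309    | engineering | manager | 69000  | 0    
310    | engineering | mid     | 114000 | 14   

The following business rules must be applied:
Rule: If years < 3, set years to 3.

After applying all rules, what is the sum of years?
79

Step 1: 3 records have years < 3
Step 2: These records originally summed to 4
Step 3: After setting to minimum: 3 × 3 = 9
Step 4: Unaffected records sum: 70
Step 5: Final sum = 9 + 70 = 79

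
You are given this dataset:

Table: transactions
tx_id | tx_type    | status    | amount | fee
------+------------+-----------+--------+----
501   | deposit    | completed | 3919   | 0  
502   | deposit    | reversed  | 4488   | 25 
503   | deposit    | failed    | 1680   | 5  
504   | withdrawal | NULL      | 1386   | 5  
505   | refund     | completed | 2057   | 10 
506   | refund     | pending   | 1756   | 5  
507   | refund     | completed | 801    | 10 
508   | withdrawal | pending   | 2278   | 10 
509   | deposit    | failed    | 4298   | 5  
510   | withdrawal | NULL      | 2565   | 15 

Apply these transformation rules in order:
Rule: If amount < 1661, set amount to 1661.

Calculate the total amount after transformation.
26363

Step 1: 2 records have amount < 1661
Step 2: These records originally summed to 2187
Step 3: After setting to minimum: 2 × 1661 = 3322
Step 4: Unaffected records sum: 23041
Step 5: Final sum = 3322 + 23041 = 26363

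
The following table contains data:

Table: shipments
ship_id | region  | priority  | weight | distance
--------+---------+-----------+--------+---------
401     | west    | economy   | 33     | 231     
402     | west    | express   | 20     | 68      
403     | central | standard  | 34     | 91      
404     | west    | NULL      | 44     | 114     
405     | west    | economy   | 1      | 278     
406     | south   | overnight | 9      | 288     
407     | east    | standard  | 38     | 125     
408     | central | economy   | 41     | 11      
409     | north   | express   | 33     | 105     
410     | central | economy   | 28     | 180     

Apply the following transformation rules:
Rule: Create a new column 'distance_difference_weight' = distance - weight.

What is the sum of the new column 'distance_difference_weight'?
1210

Step 1: For each record, compute distance - weight
Example calculations:
  231 - 33 = 198
  68 - 20 = 48
  91 - 34 = 57
  ...
Step 2: Sum all derived values
Step 3: Total = 1210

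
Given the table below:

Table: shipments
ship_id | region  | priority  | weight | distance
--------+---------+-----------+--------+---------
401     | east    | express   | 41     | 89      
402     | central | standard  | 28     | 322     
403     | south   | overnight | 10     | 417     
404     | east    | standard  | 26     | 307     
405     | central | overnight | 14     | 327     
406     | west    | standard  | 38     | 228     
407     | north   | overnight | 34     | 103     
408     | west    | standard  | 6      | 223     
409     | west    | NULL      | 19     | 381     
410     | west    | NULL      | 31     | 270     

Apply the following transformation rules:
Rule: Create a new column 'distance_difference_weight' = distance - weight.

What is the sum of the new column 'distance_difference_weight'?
2420

Step 1: For each record, compute distance - weight
Example calculations:
  89 - 41 = 48
  322 - 28 = 294
  417 - 10 = 407
  ...
Step 2: Sum all derived values
Step 3: Total = 2420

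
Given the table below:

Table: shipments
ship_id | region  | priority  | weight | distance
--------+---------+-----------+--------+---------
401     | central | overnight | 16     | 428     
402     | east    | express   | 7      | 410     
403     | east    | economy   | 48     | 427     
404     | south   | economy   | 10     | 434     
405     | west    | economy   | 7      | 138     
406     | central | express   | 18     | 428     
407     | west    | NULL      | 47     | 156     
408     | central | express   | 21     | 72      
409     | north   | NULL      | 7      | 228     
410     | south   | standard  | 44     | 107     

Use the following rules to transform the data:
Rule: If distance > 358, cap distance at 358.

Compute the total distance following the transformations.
2491

Step 1: 5 records have distance > 358
Step 2: These records originally summed to 2127
Step 3: After capping: 5 × 358 = 1790
Step 4: Unaffected records sum: 701
Step 5: Final sum = 1790 + 701 = 2491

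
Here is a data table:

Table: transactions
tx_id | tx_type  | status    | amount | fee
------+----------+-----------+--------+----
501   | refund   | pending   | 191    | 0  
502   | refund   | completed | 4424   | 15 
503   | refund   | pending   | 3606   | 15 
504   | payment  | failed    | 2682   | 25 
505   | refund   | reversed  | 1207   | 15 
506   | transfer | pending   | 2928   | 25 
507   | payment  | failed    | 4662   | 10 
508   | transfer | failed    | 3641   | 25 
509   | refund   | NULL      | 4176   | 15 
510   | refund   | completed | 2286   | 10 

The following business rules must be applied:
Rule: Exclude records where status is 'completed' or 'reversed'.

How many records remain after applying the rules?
7

Step 1: Count records to exclude
  - 2 (completed) + 1 (reversed) = 3 records
Step 2: Total records: 10
Step 3: Remaining = 10 - 3 = 7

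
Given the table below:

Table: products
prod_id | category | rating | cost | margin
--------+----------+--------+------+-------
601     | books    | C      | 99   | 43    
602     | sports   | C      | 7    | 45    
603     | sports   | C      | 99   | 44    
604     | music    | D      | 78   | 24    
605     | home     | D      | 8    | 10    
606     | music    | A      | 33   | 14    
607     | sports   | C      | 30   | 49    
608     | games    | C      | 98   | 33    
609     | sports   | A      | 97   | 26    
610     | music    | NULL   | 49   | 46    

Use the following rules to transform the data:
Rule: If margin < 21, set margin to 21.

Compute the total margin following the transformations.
352

Step 1: 2 records have margin < 21
Step 2: These records originally summed to 24
Step 3: After setting to minimum: 2 × 21 = 42
Step 4: Unaffected records sum: 310
Step 5: Final sum = 42 + 310 = 352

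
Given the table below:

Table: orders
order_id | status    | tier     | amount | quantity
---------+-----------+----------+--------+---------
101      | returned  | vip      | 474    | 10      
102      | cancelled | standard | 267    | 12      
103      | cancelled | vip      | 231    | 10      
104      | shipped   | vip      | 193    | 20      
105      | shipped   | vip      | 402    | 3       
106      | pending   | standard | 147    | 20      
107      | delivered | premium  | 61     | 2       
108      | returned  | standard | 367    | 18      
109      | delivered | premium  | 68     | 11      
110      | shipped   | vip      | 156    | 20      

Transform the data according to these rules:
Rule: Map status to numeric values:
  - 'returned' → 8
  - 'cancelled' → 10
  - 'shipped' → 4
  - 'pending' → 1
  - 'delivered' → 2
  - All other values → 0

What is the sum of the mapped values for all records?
53

Step 1: Apply mapping to each record
Step 2: Count by status:
  'returned': 2 records × 8 = 16
  'cancelled': 2 records × 10 = 20
  'shipped': 3 records × 4 = 12
  'pending': 1 records × 1 = 1
  'delivered': 2 records × 2 = 4
Step 3: Sum all mapped values = 53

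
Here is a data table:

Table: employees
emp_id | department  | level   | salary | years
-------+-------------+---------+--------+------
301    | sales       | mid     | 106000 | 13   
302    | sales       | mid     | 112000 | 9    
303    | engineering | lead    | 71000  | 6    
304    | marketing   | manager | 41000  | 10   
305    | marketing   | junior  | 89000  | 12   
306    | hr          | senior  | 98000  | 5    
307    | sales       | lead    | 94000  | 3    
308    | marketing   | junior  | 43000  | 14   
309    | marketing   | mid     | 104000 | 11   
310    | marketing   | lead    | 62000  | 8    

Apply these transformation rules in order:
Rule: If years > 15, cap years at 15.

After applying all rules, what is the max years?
14

Step 1: Original maximum years = 14
Step 2: Check cap of 15 against maximum
Step 3: No records exceed the cap (max 14 <= cap 15), so no capping applies
Step 4: Maximum after transformation = 14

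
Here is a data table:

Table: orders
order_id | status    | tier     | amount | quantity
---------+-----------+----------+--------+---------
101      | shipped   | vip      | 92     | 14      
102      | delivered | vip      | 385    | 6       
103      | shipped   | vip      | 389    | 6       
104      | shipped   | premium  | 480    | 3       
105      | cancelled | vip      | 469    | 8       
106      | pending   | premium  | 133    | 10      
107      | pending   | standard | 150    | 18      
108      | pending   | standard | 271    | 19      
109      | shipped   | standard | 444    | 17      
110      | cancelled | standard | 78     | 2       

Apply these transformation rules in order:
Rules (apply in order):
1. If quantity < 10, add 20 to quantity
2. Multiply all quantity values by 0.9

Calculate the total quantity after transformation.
182.7

Step 1: Apply Rule 1 - Add 20 to records with quantity < 10
  - 5 records affected: 25 + (5 × 20) = 125
  - Unaffected records: 78
  - Sum after Rule 1: 203
Step 2: Apply Rule 2 - Multiply all by 0.9
  - 203 × 0.9 = 182.7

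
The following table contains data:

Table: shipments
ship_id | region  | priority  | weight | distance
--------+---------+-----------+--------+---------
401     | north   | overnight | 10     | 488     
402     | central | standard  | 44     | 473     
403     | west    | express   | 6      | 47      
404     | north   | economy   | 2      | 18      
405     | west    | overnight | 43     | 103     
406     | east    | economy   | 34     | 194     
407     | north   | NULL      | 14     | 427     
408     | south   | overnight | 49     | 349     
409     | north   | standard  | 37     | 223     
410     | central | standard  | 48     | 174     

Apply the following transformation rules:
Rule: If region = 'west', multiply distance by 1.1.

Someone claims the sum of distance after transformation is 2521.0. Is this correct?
No, the correct result is 2511.0.

Step 1: Calculate the correct sum after transformation
Step 2: Apply multiplier 1.1 to records where region = 'west'
Step 3: Correct result = 2511.0
Step 4: Claimed result = 2521.0
Step 5: 2511.0 ≠ 2521.0
Conclusion: The claimed result is incorrect. The correct answer is 2511.0.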